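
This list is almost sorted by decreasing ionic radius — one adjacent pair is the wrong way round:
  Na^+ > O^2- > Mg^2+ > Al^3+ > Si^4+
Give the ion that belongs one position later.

Compare adjacent ions: Na^+ and O^2- share 10 electrons; the higher nuclear charge on Na (Z=11) contracts it more, so Na^+ < O^2- — yet in this decreasing list Na^+ sits before O^2-. Nothing else is reversed, so Na^+ should move one place to the right.

Na^+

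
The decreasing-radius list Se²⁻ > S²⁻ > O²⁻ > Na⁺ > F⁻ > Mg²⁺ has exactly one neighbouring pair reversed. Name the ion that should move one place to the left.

Scanning neighbour by neighbour, only Na⁺/F⁻ violates a trend: they are isoelectronic (10 e⁻) and Na has more protons than F (11 vs 9), making Na⁺ smaller. That makes F⁻ the one sitting a position late relative to where it belongs.

F⁻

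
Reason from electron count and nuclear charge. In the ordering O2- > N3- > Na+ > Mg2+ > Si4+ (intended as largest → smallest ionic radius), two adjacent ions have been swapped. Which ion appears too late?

N3-

Check each adjacent pair. O2- and N3- are reversed: O2- and N3- share 10 electrons; the higher nuclear charge on O (Z=8) contracts it more, so O2- < N3-. No other neighbouring pair contradicts the periodic trends, so N3- is the ion listed too late.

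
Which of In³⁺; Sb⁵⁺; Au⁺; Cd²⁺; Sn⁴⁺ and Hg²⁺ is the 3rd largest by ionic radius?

Cd²⁺

Sb⁵⁺ has 46 e⁻ (Z=51), Sn⁴⁺ has 46 e⁻ (Z=50), In³⁺ has 46 e⁻ (Z=49), Cd²⁺ has 46 e⁻ (Z=48), Hg²⁺ has 78 e⁻ (Z=80), Au⁺ has 78 e⁻ (Z=79). Sb⁵⁺ < Sn⁴⁺ (both 46 e⁻, Z=51>50); Sn⁴⁺ < In³⁺ (both 46 e⁻, Z=50>49); In³⁺ < Cd²⁺ (isoelectronic, higher Z=49 is smaller); Cd²⁺ < Hg²⁺ (same group, period 5 vs 6); Hg²⁺ < Au⁺ (both 78 e⁻, Z=80>79).
That gives Sb⁵⁺ < Sn⁴⁺ < In³⁺ < Cd²⁺ < Hg²⁺ < Au⁺. From the largest end, number 3 is Cd²⁺.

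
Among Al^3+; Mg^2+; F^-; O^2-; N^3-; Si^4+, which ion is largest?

These species are isoelectronic with 10 electrons. The only difference is the number of protons: Si^4+ (Z=14), Al^3+ (Z=13), Mg^2+ (Z=12), F^- (Z=9), O^2- (Z=8), N^3- (Z=7). The strongest nuclear pull (Si^4+) gives the smallest ion.

N^3-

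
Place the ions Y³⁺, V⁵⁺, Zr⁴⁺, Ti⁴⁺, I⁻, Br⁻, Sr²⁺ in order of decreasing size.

Tabulating Z and e⁻: V⁵⁺ (Z=23, 18 e⁻), Ti⁴⁺ (Z=22, 18 e⁻), Zr⁴⁺ (Z=40, 36 e⁻), Y³⁺ (Z=39, 36 e⁻), Sr²⁺ (Z=38, 36 e⁻), Br⁻ (Z=35, 36 e⁻), I⁻ (Z=53, 54 e⁻). V⁵⁺ < Ti⁴⁺ (both 18 e⁻, Z=23>22); Ti⁴⁺ < Zr⁴⁺ (same group, 1 shell fewer); Zr⁴⁺ < Y³⁺ (both 36 e⁻, Z=40>39); Y³⁺ < Sr²⁺ (both 36 e⁻, Z=39>38); Sr²⁺ < Br⁻ (both 36 e⁻, Z=38>35); Br⁻ < I⁻ (same group, 1 shell fewer).

I⁻ > Br⁻ > Sr²⁺ > Y³⁺ > Zr⁴⁺ > Ti⁴⁺ > V⁵⁺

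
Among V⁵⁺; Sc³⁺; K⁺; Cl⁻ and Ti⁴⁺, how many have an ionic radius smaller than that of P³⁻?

5

Each ion has 18 electrons. The ranking follows nuclear charge in reverse — greater Z gives a smaller radius. V⁵⁺ (Z=23), Ti⁴⁺ (Z=22), Sc³⁺ (Z=21), K⁺ (Z=19), Cl⁻ (Z=17), P³⁻ (Z=15).
Ordering all of them (including P³⁻) by radius gives V⁵⁺ < Ti⁴⁺ < Sc³⁺ < K⁺ < Cl⁻ < P³⁻. Count: 5.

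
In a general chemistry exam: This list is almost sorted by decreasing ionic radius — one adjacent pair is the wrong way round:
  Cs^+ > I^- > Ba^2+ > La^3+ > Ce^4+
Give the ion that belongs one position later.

Cs^+

Compare adjacent ions: both have 54 electrons but Z(Cs)=55 > Z(I)=53, so Cs^+ should be the smaller of the two — yet in this decreasing list Cs^+ sits before I^-. Nothing else is reversed, so Cs^+ should move one place to the right.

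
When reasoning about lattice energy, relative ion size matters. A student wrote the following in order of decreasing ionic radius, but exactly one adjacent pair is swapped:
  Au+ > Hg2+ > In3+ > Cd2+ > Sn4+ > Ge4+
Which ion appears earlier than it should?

In3+

Check each adjacent pair. In3+ and Cd2+ are reversed: In3+ and Cd2+ share 46 electrons; the higher nuclear charge on In (Z=49) contracts it more, so In3+ < Cd2+. No other neighbouring pair contradicts the periodic trends, so In3+ is the ion listed too early.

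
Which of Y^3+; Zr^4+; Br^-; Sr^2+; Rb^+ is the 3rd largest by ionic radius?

Sr^2+

Isoelectronic series (36 e⁻ each). Size is set by nuclear charge: more protons means a smaller ion. Zr^4+ (Z=40), Y^3+ (Z=39), Sr^2+ (Z=38), Rb^+ (Z=37), Br^- (Z=35).
Full ascending order: Zr^4+ < Y^3+ < Sr^2+ < Rb^+ < Br^-. Counting from the largest, position 3 is Sr^2+.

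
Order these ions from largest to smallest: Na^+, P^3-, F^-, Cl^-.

Na^+ has 10 e⁻ (Z=11), F^- has 10 e⁻ (Z=9), Cl^- has 18 e⁻ (Z=17), P^3- has 18 e⁻ (Z=15). Na^+ < F^- (isoelectronic, higher Z=11 is smaller); F^- < Cl^- (same group, period 2 vs 3); Cl^- < P^3- (both 18 e⁻, Z=17>15).

P^3- > Cl^- > F^- > Na^+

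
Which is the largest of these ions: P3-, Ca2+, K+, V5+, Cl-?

P3-

All of these have 18 electrons (isoelectronic). With the same electron cloud, the ion with the most protons pulls it in tightest. Nuclear charges: V5+ (Z=23), Ca2+ (Z=20), K+ (Z=19), Cl- (Z=17), P3- (Z=15). Highest Z is smallest.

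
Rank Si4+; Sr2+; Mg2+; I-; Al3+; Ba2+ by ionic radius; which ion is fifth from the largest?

Al3+

Work out protons and electrons: Si4+ has 10 e⁻ (Z=14), Al3+ has 10 e⁻ (Z=13), Mg2+ has 10 e⁻ (Z=12), Sr2+ has 36 e⁻ (Z=38), Ba2+ has 54 e⁻ (Z=56), I- has 54 e⁻ (Z=53). Si4+ < Al3+ (isoelectronic, higher Z=14 is smaller); Al3+ < Mg2+ (both 10 e⁻, Z=13>12); Mg2+ < Sr2+ (same group, 2 shells fewer); Sr2+ < Ba2+ (same group, period 5 vs 6); Ba2+ < I- (isoelectronic, higher Z=56 is smaller).
That gives Si4+ < Al3+ < Mg2+ < Sr2+ < Ba2+ < I-. From the largest end, number 5 is Al3+.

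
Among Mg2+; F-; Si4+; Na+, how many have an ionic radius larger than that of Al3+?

Each ion has 10 electrons. The ranking follows nuclear charge in reverse — greater Z gives a smaller radius. Si4+ (Z=14), Al3+ (Z=13), Mg2+ (Z=12), Na+ (Z=11), F- (Z=9).
Placing each against Al3+: smaller — Si4+; larger — Mg2+, Na+, F-. That's 3.

3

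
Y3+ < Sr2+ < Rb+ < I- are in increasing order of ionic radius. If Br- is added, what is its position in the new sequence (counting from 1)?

4

Tabulating Z and e⁻: Y3+: 36 e⁻, Z=39, Sr2+: 36 e⁻, Z=38, Rb+: 36 e⁻, Z=37, Br-: 36 e⁻, Z=35, I-: 54 e⁻, Z=53. Y3+ < Sr2+ (isoelectronic, higher Z=39 is smaller); Sr2+ < Rb+ (isoelectronic, higher Z=38 is smaller); Rb+ < Br- (both 36 e⁻, Z=37>35); Br- < I- (same group, period 4 vs 5).
The complete sequence is Y3+ < Sr2+ < Rb+ < Br- < I-. Br- sits at position 4.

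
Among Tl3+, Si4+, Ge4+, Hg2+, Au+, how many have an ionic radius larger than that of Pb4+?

Electron counts and nuclear charges: Si4+: 10 e⁻, Z=14, Ge4+: 28 e⁻, Z=32, Pb4+: 78 e⁻, Z=82, Tl3+: 78 e⁻, Z=81, Hg2+: 78 e⁻, Z=80, Au+: 78 e⁻, Z=79. Si4+ < Ge4+ (same group, period 3 vs 4); Ge4+ < Pb4+ (same group, 2 shells fewer); Pb4+ < Tl3+ (both 78 e⁻, Z=82>81); Tl3+ < Hg2+ (isoelectronic, higher Z=81 is smaller); Hg2+ < Au+ (isoelectronic, higher Z=80 is smaller).
Ordering all of them (including Pb4+) by radius gives Si4+ < Ge4+ < Pb4+ < Tl3+ < Hg2+ < Au+. Count: 3.

3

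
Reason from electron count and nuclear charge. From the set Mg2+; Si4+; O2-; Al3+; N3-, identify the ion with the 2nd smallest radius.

Al3+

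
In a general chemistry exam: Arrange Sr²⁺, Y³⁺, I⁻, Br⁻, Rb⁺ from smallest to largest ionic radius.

Y³⁺ < Sr²⁺ < Rb⁺ < Br⁻ < I⁻

Tabulating Z and e⁻: Y³⁺: 36 e⁻, Z=39, Sr²⁺: 36 e⁻, Z=38, Rb⁺: 36 e⁻, Z=37, Br⁻: 36 e⁻, Z=35, I⁻: 54 e⁻, Z=53. Y³⁺ < Sr²⁺ (isoelectronic, higher Z=39 is smaller); Sr²⁺ < Rb⁺ (both 36 e⁻, Z=38>37); Rb⁺ < Br⁻ (both 36 e⁻, Z=37>35); Br⁻ < I⁻ (same group, period 4 vs 5).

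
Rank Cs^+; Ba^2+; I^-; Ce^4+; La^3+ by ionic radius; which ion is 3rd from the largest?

All of these have 54 electrons (isoelectronic). With the same electron cloud, the ion with the most protons pulls it in tightest. Nuclear charges: Ce^4+ (Z=58), La^3+ (Z=57), Ba^2+ (Z=56), Cs^+ (Z=55), I^- (Z=53). Highest Z is smallest.
Ordering: Ce^4+ < La^3+ < Ba^2+ < Cs^+ < I^-. The 3rd largest is Ba^2+.

Ba^2+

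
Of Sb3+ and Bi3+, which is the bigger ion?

Bi3+

These ions sit in one column with identical charge. Each step down the periodic table adds a principal shell, increasing the radius.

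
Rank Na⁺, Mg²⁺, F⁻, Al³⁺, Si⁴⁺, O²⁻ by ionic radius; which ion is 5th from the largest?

Al³⁺

These species are isoelectronic with 10 electrons. The only difference is the number of protons: Si⁴⁺ (Z=14), Al³⁺ (Z=13), Mg²⁺ (Z=12), Na⁺ (Z=11), F⁻ (Z=9), O²⁻ (Z=8). The strongest nuclear pull (Si⁴⁺) gives the smallest ion.
So the order is Si⁴⁺ < Al³⁺ < Mg²⁺ < Na⁺ < F⁻ < O²⁻; the 5th-largest ion is Al³⁺.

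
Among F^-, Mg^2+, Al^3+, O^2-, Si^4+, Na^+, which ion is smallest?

Si^4+

These species are isoelectronic with 10 electrons. The only difference is the number of protons: Si^4+ (Z=14), Al^3+ (Z=13), Mg^2+ (Z=12), Na^+ (Z=11), F^- (Z=9), O^2- (Z=8). The strongest nuclear pull (Si^4+) gives the smallest ion.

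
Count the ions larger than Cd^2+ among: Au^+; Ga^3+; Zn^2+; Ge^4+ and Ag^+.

2

First list Z and electron count for each: Ge^4+ has 28 e⁻ (Z=32), Ga^3+ has 28 e⁻ (Z=31), Zn^2+ has 28 e⁻ (Z=30), Cd^2+ has 46 e⁻ (Z=48), Ag^+ has 46 e⁻ (Z=47), Au^+ has 78 e⁻ (Z=79). Ge^4+ < Ga^3+ (both 28 e⁻, Z=32>31); Ga^3+ < Zn^2+ (isoelectronic, higher Z=31 is smaller); Zn^2+ < Cd^2+ (same group, 1 shell fewer); Cd^2+ < Ag^+ (both 46 e⁻, Z=48>47); Ag^+ < Au^+ (same group, 1 shell fewer).
Relative to Cd^2+, the ions that are larger are Ag^+, Au^+. Count: 2.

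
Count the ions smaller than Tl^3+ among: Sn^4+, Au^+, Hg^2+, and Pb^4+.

Work out protons and electrons: Sn^4+ has 46 e⁻ (Z=50), Pb^4+ has 78 e⁻ (Z=82), Tl^3+ has 78 e⁻ (Z=81), Hg^2+ has 78 e⁻ (Z=80), Au^+ has 78 e⁻ (Z=79). Sn^4+ < Pb^4+ (same group, 1 shell fewer); Pb^4+ < Tl^3+ (isoelectronic, higher Z=82 is smaller); Tl^3+ < Hg^2+ (both 78 e⁻, Z=81>80); Hg^2+ < Au^+ (both 78 e⁻, Z=80>79).
Overall: Sn^4+ < Pb^4+ < Tl^3+ < Hg^2+ < Au^+. Tl^3+ has 2 below it and 2 above. Count: 2.

2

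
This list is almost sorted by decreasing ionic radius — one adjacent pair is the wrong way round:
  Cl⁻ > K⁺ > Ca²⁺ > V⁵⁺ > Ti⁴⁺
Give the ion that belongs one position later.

Compare adjacent ions: both have 18 electrons but Z(V)=23 > Z(Ti)=22, so V⁵⁺ should be the smaller of the two — yet in this decreasing list V⁵⁺ sits before Ti⁴⁺. Nothing else is reversed, so V⁵⁺ should move one place to the right.

V⁵⁺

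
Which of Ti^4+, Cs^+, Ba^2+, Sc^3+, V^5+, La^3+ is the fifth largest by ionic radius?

Ti^4+

First list Z and electron count for each: V^5+ (Z=23, 18 e⁻), Ti^4+ (Z=22, 18 e⁻), Sc^3+ (Z=21, 18 e⁻), La^3+ (Z=57, 54 e⁻), Ba^2+ (Z=56, 54 e⁻), Cs^+ (Z=55, 54 e⁻). V^5+ < Ti^4+ (both 18 e⁻, Z=23>22); Ti^4+ < Sc^3+ (both 18 e⁻, Z=22>21); Sc^3+ < La^3+ (same group, 2 shells fewer); La^3+ < Ba^2+ (both 54 e⁻, Z=57>56); Ba^2+ < Cs^+ (both 54 e⁻, Z=56>55).
Full ascending order: V^5+ < Ti^4+ < Sc^3+ < La^3+ < Ba^2+ < Cs^+. Counting from the largest, position 5 is Ti^4+.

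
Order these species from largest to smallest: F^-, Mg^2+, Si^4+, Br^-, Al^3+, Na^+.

First list Z and electron count for each: Si^4+ (Z=14, 10 e⁻), Al^3+ (Z=13, 10 e⁻), Mg^2+ (Z=12, 10 e⁻), Na^+ (Z=11, 10 e⁻), F^- (Z=9, 10 e⁻), Br^- (Z=35, 36 e⁻). Si^4+ < Al^3+ (both 10 e⁻, Z=14>13); Al^3+ < Mg^2+ (both 10 e⁻, Z=13>12); Mg^2+ < Na^+ (both 10 e⁻, Z=12>11); Na^+ < F^- (both 10 e⁻, Z=11>9); F^- < Br^- (same group, 2 shells fewer).

Br^- > F^- > Na^+ > Mg^2+ > Al^3+ > Si^4+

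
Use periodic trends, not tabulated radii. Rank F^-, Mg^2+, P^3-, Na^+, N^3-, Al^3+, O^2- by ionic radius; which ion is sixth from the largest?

Tabulating Z and e⁻: Al^3+ has 10 e⁻ (Z=13), Mg^2+ has 10 e⁻ (Z=12), Na^+ has 10 e⁻ (Z=11), F^- has 10 e⁻ (Z=9), O^2- has 10 e⁻ (Z=8), N^3- has 10 e⁻ (Z=7), P^3- has 18 e⁻ (Z=15). Al^3+ < Mg^2+ (isoelectronic, higher Z=13 is smaller); Mg^2+ < Na^+ (both 10 e⁻, Z=12>11); Na^+ < F^- (both 10 e⁻, Z=11>9); F^- < O^2- (isoelectronic, higher Z=9 is smaller); O^2- < N^3- (isoelectronic, higher Z=8 is smaller); N^3- < P^3- (same group, 1 shell fewer).
Ordering: Al^3+ < Mg^2+ < Na^+ < F^- < O^2- < N^3- < P^3-. The sixth largest is Mg^2+.

Mg^2+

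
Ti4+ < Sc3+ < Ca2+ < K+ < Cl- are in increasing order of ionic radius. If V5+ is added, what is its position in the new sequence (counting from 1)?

Each ion has 18 electrons. The ranking follows nuclear charge in reverse — greater Z gives a smaller radius. V5+ (Z=23), Ti4+ (Z=22), Sc3+ (Z=21), Ca2+ (Z=20), K+ (Z=19), Cl- (Z=17).
Putting V5+ in gives V5+ < Ti4+ < Sc3+ < Ca2+ < K+ < Cl-; it lands at slot 1.

1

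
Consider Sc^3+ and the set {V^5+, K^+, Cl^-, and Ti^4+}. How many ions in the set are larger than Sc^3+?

2

Isoelectronic series (18 e⁻ each). Size is set by nuclear charge: more protons means a smaller ion. V^5+ (Z=23), Ti^4+ (Z=22), Sc^3+ (Z=21), K^+ (Z=19), Cl^- (Z=17).
Relative to Sc^3+, the ions that are larger are K^+, Cl^-. That's 2.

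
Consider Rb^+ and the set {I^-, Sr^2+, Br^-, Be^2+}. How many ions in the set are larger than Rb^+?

2

Electron counts and nuclear charges: Be^2+ (Z=4, 2 e⁻), Sr^2+ (Z=38, 36 e⁻), Rb^+ (Z=37, 36 e⁻), Br^- (Z=35, 36 e⁻), I^- (Z=53, 54 e⁻). Be^2+ < Sr^2+ (same group, period 2 vs 5); Sr^2+ < Rb^+ (isoelectronic, higher Z=38 is smaller); Rb^+ < Br^- (isoelectronic, higher Z=37 is smaller); Br^- < I^- (same group, 1 shell fewer).
Overall: Be^2+ < Sr^2+ < Rb^+ < Br^- < I^-. Rb^+ has 2 below it and 2 above. That's 2.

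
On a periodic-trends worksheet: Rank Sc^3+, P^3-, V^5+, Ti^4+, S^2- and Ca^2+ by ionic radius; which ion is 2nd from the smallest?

Ti^4+

Isoelectronic series (18 e⁻ each). Size is set by nuclear charge: more protons means a smaller ion. V^5+ (Z=23), Ti^4+ (Z=22), Sc^3+ (Z=21), Ca^2+ (Z=20), S^2- (Z=16), P^3- (Z=15).
Ordering: V^5+ < Ti^4+ < Sc^3+ < Ca^2+ < S^2- < P^3-. The 2nd smallest is Ti^4+.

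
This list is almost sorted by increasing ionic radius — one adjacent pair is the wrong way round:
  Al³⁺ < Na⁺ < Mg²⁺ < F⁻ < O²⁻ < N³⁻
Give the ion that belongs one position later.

The pair Na⁺, Mg²⁺ is the wrong way round — both have 10 electrons but Z(Mg)=12 > Z(Na)=11, so Mg²⁺ should be the smaller of the two. All other adjacent pairs agree with periodic trends, so Na⁺ is the misplaced ion.

Na⁺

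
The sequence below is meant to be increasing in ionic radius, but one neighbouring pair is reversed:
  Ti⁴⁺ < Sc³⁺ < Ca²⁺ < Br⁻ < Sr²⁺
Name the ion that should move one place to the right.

The pair Br⁻, Sr²⁺ is the wrong way round — they are isoelectronic (36 e⁻) and Sr has more protons than Br (38 vs 35), making Sr²⁺ smaller. All other adjacent pairs agree with periodic trends, so Br⁻ is the misplaced ion.

Br⁻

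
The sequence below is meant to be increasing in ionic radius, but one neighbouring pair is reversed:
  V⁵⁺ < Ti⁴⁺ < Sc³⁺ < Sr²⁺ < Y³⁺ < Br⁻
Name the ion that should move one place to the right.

Sr²⁺

Compare adjacent ions: they are isoelectronic (36 e⁻) and Y has more protons than Sr (39 vs 38), making Y³⁺ smaller — yet in this increasing list Sr²⁺ sits before Y³⁺. Nothing else is reversed, so Sr²⁺ should move one place to the right.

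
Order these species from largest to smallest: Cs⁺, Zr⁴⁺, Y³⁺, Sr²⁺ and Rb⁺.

Cs⁺ > Rb⁺ > Sr²⁺ > Y³⁺ > Zr⁴⁺

Zr⁴⁺: 36 e⁻, Z=40, Y³⁺: 36 e⁻, Z=39, Sr²⁺: 36 e⁻, Z=38, Rb⁺: 36 e⁻, Z=37, Cs⁺: 54 e⁻, Z=55. Zr⁴⁺ < Y³⁺ (both 36 e⁻, Z=40>39); Y³⁺ < Sr²⁺ (isoelectronic, higher Z=39 is smaller); Sr²⁺ < Rb⁺ (isoelectronic, higher Z=38 is smaller); Rb⁺ < Cs⁺ (same group, 1 shell fewer).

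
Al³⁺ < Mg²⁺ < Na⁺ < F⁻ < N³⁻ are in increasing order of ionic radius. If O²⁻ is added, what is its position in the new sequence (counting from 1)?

All of these have 10 electrons (isoelectronic). With the same electron cloud, the ion with the most protons pulls it in tightest. Nuclear charges: Al³⁺ (Z=13), Mg²⁺ (Z=12), Na⁺ (Z=11), F⁻ (Z=9), O²⁻ (Z=8), N³⁻ (Z=7). Highest Z is smallest.
The complete sequence is Al³⁺ < Mg²⁺ < Na⁺ < F⁻ < O²⁻ < N³⁻. O²⁻ sits at position 5.

5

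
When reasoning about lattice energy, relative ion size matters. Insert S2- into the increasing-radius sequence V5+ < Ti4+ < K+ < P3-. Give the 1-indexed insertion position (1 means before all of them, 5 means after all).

Each ion has 18 electrons. The ranking follows nuclear charge in reverse — greater Z gives a smaller radius. V5+ (Z=23), Ti4+ (Z=22), K+ (Z=19), S2- (Z=16), P3- (Z=15).
Merged order: V5+ < Ti4+ < K+ < S2- < P3- — S2- is number 4.

4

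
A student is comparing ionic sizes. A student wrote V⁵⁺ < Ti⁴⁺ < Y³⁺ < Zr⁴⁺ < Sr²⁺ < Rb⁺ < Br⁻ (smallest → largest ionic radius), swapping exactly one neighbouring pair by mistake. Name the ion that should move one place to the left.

Zr⁴⁺

Compare adjacent ions: they are isoelectronic (36 e⁻) and Zr has more protons than Y (40 vs 39), making Zr⁴⁺ smaller — yet in this increasing list Y³⁺ sits before Zr⁴⁺. Nothing else is reversed, so Zr⁴⁺ should move one place to the left.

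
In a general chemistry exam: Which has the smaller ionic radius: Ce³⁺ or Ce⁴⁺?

Same element, different charge: the more highly charged cation has fewer electrons and a greater effective nuclear charge per electron, making Ce⁴⁺ the smallest.

Ce⁴⁺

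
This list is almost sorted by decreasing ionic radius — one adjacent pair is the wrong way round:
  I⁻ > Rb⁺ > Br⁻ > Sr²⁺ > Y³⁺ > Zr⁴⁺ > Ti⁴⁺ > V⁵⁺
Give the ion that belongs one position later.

Rb⁺

Compare adjacent ions: both have 36 electrons but Z(Rb)=37 > Z(Br)=35, so Rb⁺ should be the smaller of the two — yet in this decreasing list Rb⁺ sits before Br⁻. Nothing else is reversed, so Rb⁺ should move one place to the right.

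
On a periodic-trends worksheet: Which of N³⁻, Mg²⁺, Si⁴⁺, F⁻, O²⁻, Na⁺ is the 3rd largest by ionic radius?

F⁻

Each ion has 10 electrons. The ranking follows nuclear charge in reverse — greater Z gives a smaller radius. Si⁴⁺ (Z=14), Mg²⁺ (Z=12), Na⁺ (Z=11), F⁻ (Z=9), O²⁻ (Z=8), N³⁻ (Z=7).
That gives Si⁴⁺ < Mg²⁺ < Na⁺ < F⁻ < O²⁻ < N³⁻. From the largest end, number 3 is F⁻.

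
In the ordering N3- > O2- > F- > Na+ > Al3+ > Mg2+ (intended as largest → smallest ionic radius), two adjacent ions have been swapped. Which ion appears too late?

Mg2+

Scanning neighbour by neighbour, only Al3+/Mg2+ violates a trend: they are isoelectronic (10 e⁻) and Al has more protons than Mg (13 vs 12), making Al3+ smaller. That makes Mg2+ the one sitting a position late relative to where it belongs.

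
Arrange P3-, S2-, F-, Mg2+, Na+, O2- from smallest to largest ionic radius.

Mg2+ < Na+ < F- < O2- < S2- < P3-

Mg2+: 10 e⁻, Z=12, Na+: 10 e⁻, Z=11, F-: 10 e⁻, Z=9, O2-: 10 e⁻, Z=8, S2-: 18 e⁻, Z=16, P3-: 18 e⁻, Z=15. Mg2+ < Na+ (isoelectronic, higher Z=12 is smaller); Na+ < F- (both 10 e⁻, Z=11>9); F- < O2- (isoelectronic, higher Z=9 is smaller); O2- < S2- (same group, period 2 vs 3); S2- < P3- (both 18 e⁻, Z=16>15).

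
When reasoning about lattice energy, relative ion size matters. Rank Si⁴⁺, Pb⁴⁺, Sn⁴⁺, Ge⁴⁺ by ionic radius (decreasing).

Pb⁴⁺ > Sn⁴⁺ > Ge⁴⁺ > Si⁴⁺

Same group, same charge. Going down the group adds an extra shell of electrons, so the ion gets larger: Si⁴⁺ is highest in the group and smallest.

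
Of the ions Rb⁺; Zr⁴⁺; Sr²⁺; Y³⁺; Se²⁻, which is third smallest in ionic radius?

All of these have 36 electrons (isoelectronic). With the same electron cloud, the ion with the most protons pulls it in tightest. Nuclear charges: Zr⁴⁺ (Z=40), Y³⁺ (Z=39), Sr²⁺ (Z=38), Rb⁺ (Z=37), Se²⁻ (Z=34). Highest Z is smallest.
Full ascending order: Zr⁴⁺ < Y³⁺ < Sr²⁺ < Rb⁺ < Se²⁻. Counting from the smallest, position 3 is Sr²⁺.

Sr²⁺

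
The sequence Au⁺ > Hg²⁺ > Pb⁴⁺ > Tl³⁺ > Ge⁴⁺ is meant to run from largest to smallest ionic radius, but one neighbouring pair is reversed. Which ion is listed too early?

Compare adjacent ions: Pb⁴⁺ and Tl³⁺ share 78 electrons; the higher nuclear charge on Pb (Z=82) contracts it more, so Pb⁴⁺ < Tl³⁺ — yet in this decreasing list Pb⁴⁺ sits before Tl³⁺. Nothing else is reversed, so Pb⁴⁺ should move one place to the right.

Pb⁴⁺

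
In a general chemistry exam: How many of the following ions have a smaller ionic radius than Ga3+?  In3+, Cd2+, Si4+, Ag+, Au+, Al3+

First list Z and electron count for each: Si4+ (Z=14, 10 e⁻), Al3+ (Z=13, 10 e⁻), Ga3+ (Z=31, 28 e⁻), In3+ (Z=49, 46 e⁻), Cd2+ (Z=48, 46 e⁻), Ag+ (Z=47, 46 e⁻), Au+ (Z=79, 78 e⁻). Si4+ < Al3+ (both 10 e⁻, Z=14>13); Al3+ < Ga3+ (same group, 1 shell fewer); Ga3+ < In3+ (same group, 1 shell fewer); In3+ < Cd2+ (isoelectronic, higher Z=49 is smaller); Cd2+ < Ag+ (both 46 e⁻, Z=48>47); Ag+ < Au+ (same group, period 5 vs 6).
Relative to Ga3+, the ions that are smaller are Si4+, Al3+. So 2 are smaller.

2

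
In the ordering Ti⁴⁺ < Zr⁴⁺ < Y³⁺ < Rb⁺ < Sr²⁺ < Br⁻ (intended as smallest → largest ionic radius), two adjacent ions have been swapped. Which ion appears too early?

Rb⁺

The pair Rb⁺, Sr²⁺ is the wrong way round — they are isoelectronic (36 e⁻) and Sr has more protons than Rb (38 vs 37), making Sr²⁺ smaller. All other adjacent pairs agree with periodic trends, so Rb⁺ is the misplaced ion.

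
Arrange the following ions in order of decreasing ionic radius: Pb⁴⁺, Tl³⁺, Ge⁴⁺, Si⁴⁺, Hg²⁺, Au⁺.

Au⁺ > Hg²⁺ > Tl³⁺ > Pb⁴⁺ > Ge⁴⁺ > Si⁴⁺

Si⁴⁺ (Z=14, 10 e⁻), Ge⁴⁺ (Z=32, 28 e⁻), Pb⁴⁺ (Z=82, 78 e⁻), Tl³⁺ (Z=81, 78 e⁻), Hg²⁺ (Z=80, 78 e⁻), Au⁺ (Z=79, 78 e⁻). Si⁴⁺ < Ge⁴⁺ (same group, period 3 vs 4); Ge⁴⁺ < Pb⁴⁺ (same group, period 4 vs 6); Pb⁴⁺ < Tl³⁺ (both 78 e⁻, Z=82>81); Tl³⁺ < Hg²⁺ (isoelectronic, higher Z=81 is smaller); Hg²⁺ < Au⁺ (isoelectronic, higher Z=80 is smaller).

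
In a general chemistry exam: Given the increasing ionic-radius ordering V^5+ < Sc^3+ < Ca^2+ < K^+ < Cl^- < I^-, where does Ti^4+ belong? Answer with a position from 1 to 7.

Work out protons and electrons: V^5+ (Z=23, 18 e⁻), Ti^4+ (Z=22, 18 e⁻), Sc^3+ (Z=21, 18 e⁻), Ca^2+ (Z=20, 18 e⁻), K^+ (Z=19, 18 e⁻), Cl^- (Z=17, 18 e⁻), I^- (Z=53, 54 e⁻). V^5+ < Ti^4+ (both 18 e⁻, Z=23>22); Ti^4+ < Sc^3+ (both 18 e⁻, Z=22>21); Sc^3+ < Ca^2+ (both 18 e⁻, Z=21>20); Ca^2+ < K^+ (isoelectronic, higher Z=20 is smaller); K^+ < Cl^- (both 18 e⁻, Z=19>17); Cl^- < I^- (same group, period 3 vs 5).
Putting Ti^4+ in gives V^5+ < Ti^4+ < Sc^3+ < Ca^2+ < K^+ < Cl^- < I^-; it lands at slot 2.

2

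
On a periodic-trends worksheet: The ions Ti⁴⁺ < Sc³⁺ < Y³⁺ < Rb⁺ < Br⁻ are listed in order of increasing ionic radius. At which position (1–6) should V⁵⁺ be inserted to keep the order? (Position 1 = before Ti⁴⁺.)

Tabulating Z and e⁻: V⁵⁺: 18 e⁻, Z=23, Ti⁴⁺: 18 e⁻, Z=22, Sc³⁺: 18 e⁻, Z=21, Y³⁺: 36 e⁻, Z=39, Rb⁺: 36 e⁻, Z=37, Br⁻: 36 e⁻, Z=35. V⁵⁺ < Ti⁴⁺ (both 18 e⁻, Z=23>22); Ti⁴⁺ < Sc³⁺ (isoelectronic, higher Z=22 is smaller); Sc³⁺ < Y³⁺ (same group, period 4 vs 5); Y³⁺ < Rb⁺ (isoelectronic, higher Z=39 is smaller); Rb⁺ < Br⁻ (isoelectronic, higher Z=37 is smaller).
Putting V⁵⁺ in gives V⁵⁺ < Ti⁴⁺ < Sc³⁺ < Y³⁺ < Rb⁺ < Br⁻; it lands at slot 1.

1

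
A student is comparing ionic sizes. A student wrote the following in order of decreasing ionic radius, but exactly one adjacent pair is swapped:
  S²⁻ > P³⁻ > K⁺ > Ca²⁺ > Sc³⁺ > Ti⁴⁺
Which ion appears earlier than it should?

S²⁻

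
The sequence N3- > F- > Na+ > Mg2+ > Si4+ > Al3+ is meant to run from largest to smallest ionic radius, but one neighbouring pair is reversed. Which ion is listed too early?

Compare adjacent ions: both have 10 electrons but Z(Si)=14 > Z(Al)=13, so Si4+ should be the smaller of the two — yet in this decreasing list Si4+ sits before Al3+. Nothing else is reversed, so Si4+ should move one place to the right.

Si4+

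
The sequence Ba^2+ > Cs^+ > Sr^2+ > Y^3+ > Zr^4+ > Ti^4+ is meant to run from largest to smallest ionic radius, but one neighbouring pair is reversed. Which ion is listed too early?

The pair Ba^2+, Cs^+ is the wrong way round — they are isoelectronic (54 e⁻) and Ba has more protons than Cs (56 vs 55), making Ba^2+ smaller. All other adjacent pairs agree with periodic trends, so Ba^2+ is the misplaced ion.

Ba^2+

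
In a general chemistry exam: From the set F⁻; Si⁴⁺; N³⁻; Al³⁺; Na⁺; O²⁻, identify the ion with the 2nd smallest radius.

Each ion has 10 electrons. The ranking follows nuclear charge in reverse — greater Z gives a smaller radius. Si⁴⁺ (Z=14), Al³⁺ (Z=13), Na⁺ (Z=11), F⁻ (Z=9), O²⁻ (Z=8), N³⁻ (Z=7).
So the order is Si⁴⁺ < Al³⁺ < Na⁺ < F⁻ < O²⁻ < N³⁻; the 2nd-smallest ion is Al³⁺.

Al³⁺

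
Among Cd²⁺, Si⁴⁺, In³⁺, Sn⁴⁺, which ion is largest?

Cd²⁺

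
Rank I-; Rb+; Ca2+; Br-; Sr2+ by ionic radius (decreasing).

I- > Br- > Rb+ > Sr2+ > Ca2+

Work out protons and electrons: Ca2+ has 18 e⁻ (Z=20), Sr2+ has 36 e⁻ (Z=38), Rb+ has 36 e⁻ (Z=37), Br- has 36 e⁻ (Z=35), I- has 54 e⁻ (Z=53). Ca2+ < Sr2+ (same group, period 4 vs 5); Sr2+ < Rb+ (both 36 e⁻, Z=38>37); Rb+ < Br- (both 36 e⁻, Z=37>35); Br- < I- (same group, 1 shell fewer).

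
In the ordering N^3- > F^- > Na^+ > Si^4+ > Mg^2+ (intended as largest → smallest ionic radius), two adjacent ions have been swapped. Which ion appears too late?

The pair Si^4+, Mg^2+ is the wrong way round — both have 10 electrons but Z(Si)=14 > Z(Mg)=12, so Si^4+ should be the smaller of the two. All other adjacent pairs agree with periodic trends, so Mg^2+ is the misplaced ion.

Mg^2+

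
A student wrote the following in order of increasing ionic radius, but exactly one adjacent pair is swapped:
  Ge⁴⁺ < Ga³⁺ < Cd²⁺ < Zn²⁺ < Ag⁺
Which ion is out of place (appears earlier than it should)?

Scanning neighbour by neighbour, only Cd²⁺/Zn²⁺ violates a trend: both in group 12 with the same charge; Zn²⁺ (period 4) has the smaller radius. That makes Cd²⁺ the one sitting a position early relative to where it belongs.

Cd²⁺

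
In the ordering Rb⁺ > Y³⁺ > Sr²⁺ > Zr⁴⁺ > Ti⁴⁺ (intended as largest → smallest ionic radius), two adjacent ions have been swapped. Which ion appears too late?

Compare adjacent ions: they are isoelectronic (36 e⁻) and Y has more protons than Sr (39 vs 38), making Y³⁺ smaller — yet in this decreasing list Y³⁺ sits before Sr²⁺. Nothing else is reversed, so Sr²⁺ should move one place to the left.

Sr²⁺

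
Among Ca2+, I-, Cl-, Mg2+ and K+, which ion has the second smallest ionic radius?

Tabulating Z and e⁻: Mg2+ (Z=12, 10 e⁻), Ca2+ (Z=20, 18 e⁻), K+ (Z=19, 18 e⁻), Cl- (Z=17, 18 e⁻), I- (Z=53, 54 e⁻). Mg2+ < Ca2+ (same group, 1 shell fewer); Ca2+ < K+ (both 18 e⁻, Z=20>19); K+ < Cl- (both 18 e⁻, Z=19>17); Cl- < I- (same group, period 3 vs 5).
That gives Mg2+ < Ca2+ < K+ < Cl- < I-. From the smallest end, number 2 is Ca2+.

Ca2+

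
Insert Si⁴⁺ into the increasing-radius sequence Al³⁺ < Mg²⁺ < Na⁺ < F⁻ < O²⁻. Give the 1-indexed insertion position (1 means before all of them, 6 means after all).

All of these have 10 electrons (isoelectronic). With the same electron cloud, the ion with the most protons pulls it in tightest. Nuclear charges: Si⁴⁺ (Z=14), Al³⁺ (Z=13), Mg²⁺ (Z=12), Na⁺ (Z=11), F⁻ (Z=9), O²⁻ (Z=8). Highest Z is smallest.
The complete sequence is Si⁴⁺ < Al³⁺ < Mg²⁺ < Na⁺ < F⁻ < O²⁻. Si⁴⁺ sits at position 1.

1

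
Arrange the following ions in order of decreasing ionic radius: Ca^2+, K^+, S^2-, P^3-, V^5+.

Each ion has 18 electrons. The ranking follows nuclear charge in reverse — greater Z gives a smaller radius. V^5+ (Z=23), Ca^2+ (Z=20), K^+ (Z=19), S^2- (Z=16), P^3- (Z=15).

P^3- > S^2- > K^+ > Ca^2+ > V^5+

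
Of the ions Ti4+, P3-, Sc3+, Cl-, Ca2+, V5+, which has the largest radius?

P3-

All of these have 18 electrons (isoelectronic). With the same electron cloud, the ion with the most protons pulls it in tightest. Nuclear charges: V5+ (Z=23), Ti4+ (Z=22), Sc3+ (Z=21), Ca2+ (Z=20), Cl- (Z=17), P3- (Z=15). Highest Z is smallest.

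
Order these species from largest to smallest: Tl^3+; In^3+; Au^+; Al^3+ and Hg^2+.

Au^+ > Hg^2+ > Tl^3+ > In^3+ > Al^3+

Tabulating Z and e⁻: Al^3+ (Z=13, 10 e⁻), In^3+ (Z=49, 46 e⁻), Tl^3+ (Z=81, 78 e⁻), Hg^2+ (Z=80, 78 e⁻), Au^+ (Z=79, 78 e⁻). Al^3+ < In^3+ (same group, 2 shells fewer); In^3+ < Tl^3+ (same group, period 5 vs 6); Tl^3+ < Hg^2+ (isoelectronic, higher Z=81 is smaller); Hg^2+ < Au^+ (both 78 e⁻, Z=80>79).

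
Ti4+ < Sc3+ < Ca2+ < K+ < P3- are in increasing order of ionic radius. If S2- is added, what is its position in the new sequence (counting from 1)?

5

All of these have 18 electrons (isoelectronic). With the same electron cloud, the ion with the most protons pulls it in tightest. Nuclear charges: Ti4+ (Z=22), Sc3+ (Z=21), Ca2+ (Z=20), K+ (Z=19), S2- (Z=16), P3- (Z=15). Highest Z is smallest.
The complete sequence is Ti4+ < Sc3+ < Ca2+ < K+ < S2- < P3-. S2- sits at position 5.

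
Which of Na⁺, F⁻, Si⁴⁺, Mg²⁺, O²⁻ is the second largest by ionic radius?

Isoelectronic series (10 e⁻ each). Size is set by nuclear charge: more protons means a smaller ion. Si⁴⁺ (Z=14), Mg²⁺ (Z=12), Na⁺ (Z=11), F⁻ (Z=9), O²⁻ (Z=8).
Full ascending order: Si⁴⁺ < Mg²⁺ < Na⁺ < F⁻ < O²⁻. Counting from the largest, position 2 is F⁻.

F⁻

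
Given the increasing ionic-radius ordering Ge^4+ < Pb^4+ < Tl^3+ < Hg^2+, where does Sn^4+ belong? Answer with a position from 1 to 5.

First list Z and electron count for each: Ge^4+: 28 e⁻, Z=32, Sn^4+: 46 e⁻, Z=50, Pb^4+: 78 e⁻, Z=82, Tl^3+: 78 e⁻, Z=81, Hg^2+: 78 e⁻, Z=80. Ge^4+ < Sn^4+ (same group, period 4 vs 5); Sn^4+ < Pb^4+ (same group, 1 shell fewer); Pb^4+ < Tl^3+ (both 78 e⁻, Z=82>81); Tl^3+ < Hg^2+ (both 78 e⁻, Z=81>80).
With Sn^4+ included the full order is Ge^4+ < Sn^4+ < Pb^4+ < Tl^3+ < Hg^2+, so it takes position 2.

2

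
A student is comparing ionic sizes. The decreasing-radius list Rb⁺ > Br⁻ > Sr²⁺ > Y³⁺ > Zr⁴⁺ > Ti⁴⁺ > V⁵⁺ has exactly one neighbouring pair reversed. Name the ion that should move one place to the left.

Br⁻

Scanning neighbour by neighbour, only Rb⁺/Br⁻ violates a trend: both have 36 electrons but Z(Rb)=37 > Z(Br)=35, so Rb⁺ should be the smaller of the two. That makes Br⁻ the one sitting a position late relative to where it belongs.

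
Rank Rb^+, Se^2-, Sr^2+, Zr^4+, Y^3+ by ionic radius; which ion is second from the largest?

Rb^+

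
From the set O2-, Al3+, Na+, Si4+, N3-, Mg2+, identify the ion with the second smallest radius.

Al3+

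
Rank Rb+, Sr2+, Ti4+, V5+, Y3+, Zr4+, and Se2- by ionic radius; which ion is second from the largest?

Rb+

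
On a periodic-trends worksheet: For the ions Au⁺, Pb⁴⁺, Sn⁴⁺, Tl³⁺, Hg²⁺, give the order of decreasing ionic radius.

Sn⁴⁺ has 46 e⁻ (Z=50), Pb⁴⁺ has 78 e⁻ (Z=82), Tl³⁺ has 78 e⁻ (Z=81), Hg²⁺ has 78 e⁻ (Z=80), Au⁺ has 78 e⁻ (Z=79). Sn⁴⁺ < Pb⁴⁺ (same group, period 5 vs 6); Pb⁴⁺ < Tl³⁺ (isoelectronic, higher Z=82 is smaller); Tl³⁺ < Hg²⁺ (both 78 e⁻, Z=81>80); Hg²⁺ < Au⁺ (isoelectronic, higher Z=80 is smaller).

Au⁺ > Hg²⁺ > Tl³⁺ > Pb⁴⁺ > Sn⁴⁺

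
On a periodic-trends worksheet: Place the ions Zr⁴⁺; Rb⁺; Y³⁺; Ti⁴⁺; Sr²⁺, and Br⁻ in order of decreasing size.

Electron counts and nuclear charges: Ti⁴⁺ has 18 e⁻ (Z=22), Zr⁴⁺ has 36 e⁻ (Z=40), Y³⁺ has 36 e⁻ (Z=39), Sr²⁺ has 36 e⁻ (Z=38), Rb⁺ has 36 e⁻ (Z=37), Br⁻ has 36 e⁻ (Z=35). Ti⁴⁺ < Zr⁴⁺ (same group, period 4 vs 5); Zr⁴⁺ < Y³⁺ (both 36 e⁻, Z=40>39); Y³⁺ < Sr²⁺ (isoelectronic, higher Z=39 is smaller); Sr²⁺ < Rb⁺ (isoelectronic, higher Z=38 is smaller); Rb⁺ < Br⁻ (both 36 e⁻, Z=37>35).

Br⁻ > Rb⁺ > Sr²⁺ > Y³⁺ > Zr⁴⁺ > Ti⁴⁺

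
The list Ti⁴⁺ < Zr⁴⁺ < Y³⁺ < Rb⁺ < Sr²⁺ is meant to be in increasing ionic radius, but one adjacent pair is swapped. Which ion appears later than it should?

The pair Rb⁺, Sr²⁺ is the wrong way round — both have 36 electrons but Z(Sr)=38 > Z(Rb)=37, so Sr²⁺ should be the smaller of the two. All other adjacent pairs agree with periodic trends, so Sr²⁺ is the misplaced ion.

Sr²⁺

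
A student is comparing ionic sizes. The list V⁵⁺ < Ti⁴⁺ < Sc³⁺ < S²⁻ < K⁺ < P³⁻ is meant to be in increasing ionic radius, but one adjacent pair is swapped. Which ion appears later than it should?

Compare adjacent ions: both have 18 electrons but Z(K)=19 > Z(S)=16, so K⁺ should be the smaller of the two — yet in this increasing list S²⁻ sits before K⁺. Nothing else is reversed, so K⁺ should move one place to the left.

K⁺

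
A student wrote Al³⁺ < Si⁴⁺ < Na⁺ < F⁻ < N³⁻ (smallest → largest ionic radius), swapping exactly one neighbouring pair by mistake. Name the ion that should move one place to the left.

Scanning neighbour by neighbour, only Al³⁺/Si⁴⁺ violates a trend: both have 10 electrons but Z(Si)=14 > Z(Al)=13, so Si⁴⁺ should be the smaller of the two. That makes Si⁴⁺ the one sitting a position late relative to where it belongs.

Si⁴⁺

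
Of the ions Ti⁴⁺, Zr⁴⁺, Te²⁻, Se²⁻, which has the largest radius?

Te²⁻

Ti⁴⁺ has 18 e⁻ (Z=22), Zr⁴⁺ has 36 e⁻ (Z=40), Se²⁻ has 36 e⁻ (Z=34), Te²⁻ has 54 e⁻ (Z=52). Ti⁴⁺ < Zr⁴⁺ (same group, 1 shell fewer); Zr⁴⁺ < Se²⁻ (both 36 e⁻, Z=40>34); Se²⁻ < Te²⁻ (same group, period 4 vs 5).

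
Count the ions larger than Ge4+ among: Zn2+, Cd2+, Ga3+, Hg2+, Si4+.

First list Z and electron count for each: Si4+ has 10 e⁻ (Z=14), Ge4+ has 28 e⁻ (Z=32), Ga3+ has 28 e⁻ (Z=31), Zn2+ has 28 e⁻ (Z=30), Cd2+ has 46 e⁻ (Z=48), Hg2+ has 78 e⁻ (Z=80). Si4+ < Ge4+ (same group, period 3 vs 4); Ge4+ < Ga3+ (isoelectronic, higher Z=32 is smaller); Ga3+ < Zn2+ (both 28 e⁻, Z=31>30); Zn2+ < Cd2+ (same group, 1 shell fewer); Cd2+ < Hg2+ (same group, 1 shell fewer).
Overall: Si4+ < Ge4+ < Ga3+ < Zn2+ < Cd2+ < Hg2+. Ge4+ has 1 below it and 4 above. So 4 are larger.

4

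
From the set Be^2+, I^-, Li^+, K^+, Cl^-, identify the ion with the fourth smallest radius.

Cl^-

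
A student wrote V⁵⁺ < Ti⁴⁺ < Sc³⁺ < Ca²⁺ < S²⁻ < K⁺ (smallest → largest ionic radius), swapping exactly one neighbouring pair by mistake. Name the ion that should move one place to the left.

K⁺

Compare adjacent ions: both have 18 electrons but Z(K)=19 > Z(S)=16, so K⁺ should be the smaller of the two — yet in this increasing list S²⁻ sits before K⁺. Nothing else is reversed, so K⁺ should move one place to the left.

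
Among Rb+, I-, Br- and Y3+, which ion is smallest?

Y3+

Y3+ (Z=39, 36 e⁻), Rb+ (Z=37, 36 e⁻), Br- (Z=35, 36 e⁻), I- (Z=53, 54 e⁻). Y3+ < Rb+ (both 36 e⁻, Z=39>37); Rb+ < Br- (both 36 e⁻, Z=37>35); Br- < I- (same group, 1 shell fewer).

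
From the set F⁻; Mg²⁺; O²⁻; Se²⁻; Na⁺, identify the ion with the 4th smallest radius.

O²⁻

Electron counts and nuclear charges: Mg²⁺: 10 e⁻, Z=12, Na⁺: 10 e⁻, Z=11, F⁻: 10 e⁻, Z=9, O²⁻: 10 e⁻, Z=8, Se²⁻: 36 e⁻, Z=34. Mg²⁺ < Na⁺ (both 10 e⁻, Z=12>11); Na⁺ < F⁻ (both 10 e⁻, Z=11>9); F⁻ < O²⁻ (isoelectronic, higher Z=9 is smaller); O²⁻ < Se²⁻ (same group, period 2 vs 4).
That gives Mg²⁺ < Na⁺ < F⁻ < O²⁻ < Se²⁻. From the smallest end, number 4 is O²⁻.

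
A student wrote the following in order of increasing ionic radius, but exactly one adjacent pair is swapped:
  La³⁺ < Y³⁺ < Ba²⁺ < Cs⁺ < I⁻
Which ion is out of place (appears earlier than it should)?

La³⁺

The pair La³⁺, Y³⁺ is the wrong way round — same group and charge — period 5 sits above period 6, so Y³⁺ is smaller. All other adjacent pairs agree with periodic trends, so La³⁺ is the misplaced ion.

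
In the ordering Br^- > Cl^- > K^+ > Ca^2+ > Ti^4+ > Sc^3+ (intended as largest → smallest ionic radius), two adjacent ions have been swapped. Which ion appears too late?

Sc^3+

The pair Ti^4+, Sc^3+ is the wrong way round — both have 18 electrons but Z(Ti)=22 > Z(Sc)=21, so Ti^4+ should be the smaller of the two. All other adjacent pairs agree with periodic trends, so Sc^3+ is the misplaced ion.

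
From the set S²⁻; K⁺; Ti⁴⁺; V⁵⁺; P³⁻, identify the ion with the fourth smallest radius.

S²⁻

Each ion has 18 electrons. The ranking follows nuclear charge in reverse — greater Z gives a smaller radius. V⁵⁺ (Z=23), Ti⁴⁺ (Z=22), K⁺ (Z=19), S²⁻ (Z=16), P³⁻ (Z=15).
Ordering: V⁵⁺ < Ti⁴⁺ < K⁺ < S²⁻ < P³⁻. The fourth smallest is S²⁻.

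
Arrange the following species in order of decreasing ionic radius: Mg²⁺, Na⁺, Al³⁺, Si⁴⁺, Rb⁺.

Rb⁺ > Na⁺ > Mg²⁺ > Al³⁺ > Si⁴⁺

Tabulating Z and e⁻: Si⁴⁺ has 10 e⁻ (Z=14), Al³⁺ has 10 e⁻ (Z=13), Mg²⁺ has 10 e⁻ (Z=12), Na⁺ has 10 e⁻ (Z=11), Rb⁺ has 36 e⁻ (Z=37). Si⁴⁺ < Al³⁺ (both 10 e⁻, Z=14>13); Al³⁺ < Mg²⁺ (isoelectronic, higher Z=13 is smaller); Mg²⁺ < Na⁺ (both 10 e⁻, Z=12>11); Na⁺ < Rb⁺ (same group, period 3 vs 5).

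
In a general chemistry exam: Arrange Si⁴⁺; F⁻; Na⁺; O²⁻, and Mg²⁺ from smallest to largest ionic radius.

Si⁴⁺ < Mg²⁺ < Na⁺ < F⁻ < O²⁻

Each ion has 10 electrons. The ranking follows nuclear charge in reverse — greater Z gives a smaller radius. Si⁴⁺ (Z=14), Mg²⁺ (Z=12), Na⁺ (Z=11), F⁻ (Z=9), O²⁻ (Z=8).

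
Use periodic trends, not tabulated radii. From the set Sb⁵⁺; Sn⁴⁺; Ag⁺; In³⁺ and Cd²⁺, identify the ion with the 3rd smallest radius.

In³⁺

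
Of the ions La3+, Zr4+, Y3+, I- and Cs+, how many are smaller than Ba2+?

3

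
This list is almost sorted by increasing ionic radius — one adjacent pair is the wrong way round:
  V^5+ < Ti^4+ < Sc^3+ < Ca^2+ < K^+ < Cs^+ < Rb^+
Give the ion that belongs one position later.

Cs^+

The pair Cs^+, Rb^+ is the wrong way round — same group and charge — period 5 sits above period 6, so Rb^+ is smaller. All other adjacent pairs agree with periodic trends, so Cs^+ is the misplaced ion.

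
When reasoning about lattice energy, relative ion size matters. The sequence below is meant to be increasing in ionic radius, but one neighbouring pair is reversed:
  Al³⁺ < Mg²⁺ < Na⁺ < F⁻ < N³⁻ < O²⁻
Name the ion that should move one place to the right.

N³⁻

The pair N³⁻, O²⁻ is the wrong way round — they are isoelectronic (10 e⁻) and O has more protons than N (8 vs 7), making O²⁻ smaller. All other adjacent pairs agree with periodic trends, so N³⁻ is the misplaced ion.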